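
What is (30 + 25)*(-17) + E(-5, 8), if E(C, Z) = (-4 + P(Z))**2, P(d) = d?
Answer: -919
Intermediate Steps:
E(C, Z) = (-4 + Z)**2
(30 + 25)*(-17) + E(-5, 8) = (30 + 25)*(-17) + (-4 + 8)**2 = 55*(-17) + 4**2 = -935 + 16 = -919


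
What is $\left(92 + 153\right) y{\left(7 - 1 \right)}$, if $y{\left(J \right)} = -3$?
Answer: $-735$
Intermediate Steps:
$\left(92 + 153\right) y{\left(7 - 1 \right)} = \left(92 + 153\right) \left(-3\right) = 245 \left(-3\right) = -735$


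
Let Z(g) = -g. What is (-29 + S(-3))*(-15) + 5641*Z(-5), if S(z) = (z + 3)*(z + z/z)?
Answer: 28640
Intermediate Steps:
S(z) = (1 + z)*(3 + z) (S(z) = (3 + z)*(z + 1) = (3 + z)*(1 + z) = (1 + z)*(3 + z))
(-29 + S(-3))*(-15) + 5641*Z(-5) = (-29 + (3 + (-3)² + 4*(-3)))*(-15) + 5641*(-1*(-5)) = (-29 + (3 + 9 - 12))*(-15) + 5641*5 = (-29 + 0)*(-15) + 28205 = -29*(-15) + 28205 = 435 + 28205 = 28640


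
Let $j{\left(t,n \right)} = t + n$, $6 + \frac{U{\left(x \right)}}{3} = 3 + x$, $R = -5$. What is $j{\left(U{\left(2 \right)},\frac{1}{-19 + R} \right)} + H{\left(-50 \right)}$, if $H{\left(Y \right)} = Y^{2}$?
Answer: $\frac{59927}{24} \approx 2497.0$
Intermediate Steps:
$U{\left(x \right)} = -9 + 3 x$ ($U{\left(x \right)} = -18 + 3 \left(3 + x\right) = -18 + \left(9 + 3 x\right) = -9 + 3 x$)
$j{\left(t,n \right)} = n + t$
$j{\left(U{\left(2 \right)},\frac{1}{-19 + R} \right)} + H{\left(-50 \right)} = \left(\frac{1}{-19 - 5} + \left(-9 + 3 \cdot 2\right)\right) + \left(-50\right)^{2} = \left(\frac{1}{-24} + \left(-9 + 6\right)\right) + 2500 = \left(- \frac{1}{24} - 3\right) + 2500 = - \frac{73}{24} + 2500 = \frac{59927}{24}$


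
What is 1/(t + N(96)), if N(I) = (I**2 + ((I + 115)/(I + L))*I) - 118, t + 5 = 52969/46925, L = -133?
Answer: 1736225/14838940978 ≈ 0.00011700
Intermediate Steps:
t = -181656/46925 (t = -5 + 52969/46925 = -181656/46925 ≈ -3.8712)
N(I) = -118 + I**2 + I*(115 + I)/(-133 + I) (N(I) = (I**2 + ((I + 115)/(I - 133))*I) - 118 = (I**2 + ((115 + I)/(-133 + I))*I) - 118 = (I**2 + I*(115 + I)/(-133 + I)) - 118 = -118 + I**2 + I*(115 + I)/(-133 + I))
1/(t + N(96)) = 1/(-181656/46925 + (15694 + 96**3 - 132*96**2 - 3*96)/(-133 + 96)) = 1/(-181656/46925 + (15694 + 884736 - 132*9216 - 288)/(-37)) = 1/(-181656/46925 - (15694 + 884736 - 1216512 - 288)/37) = 1/(-181656/46925 - 1/37*(-316370)) = 1/(-181656/46925 + 316370/37) = 1/(14838940978/1736225) = 1736225/14838940978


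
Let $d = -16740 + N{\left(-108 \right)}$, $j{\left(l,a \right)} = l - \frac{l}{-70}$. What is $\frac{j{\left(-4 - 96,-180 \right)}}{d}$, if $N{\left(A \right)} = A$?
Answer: $\frac{355}{58968} \approx 0.0060202$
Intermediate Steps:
$j{\left(l,a \right)} = \frac{71 l}{70}$ ($j{\left(l,a \right)} = l - l \left(- \frac{1}{70}\right) = l - - \frac{l}{70} = l + \frac{l}{70} = \frac{71 l}{70}$)
$d = -16848$ ($d = -16740 - 108 = -16848$)
$\frac{j{\left(-4 - 96,-180 \right)}}{d} = \frac{\frac{71}{70} \left(-4 - 96\right)}{-16848} = \frac{71}{70} \left(-100\right) \left(- \frac{1}{16848}\right) = \left(- \frac{710}{7}\right) \left(- \frac{1}{16848}\right) = \frac{355}{58968}$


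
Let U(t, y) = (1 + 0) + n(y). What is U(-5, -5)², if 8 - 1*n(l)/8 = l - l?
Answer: 4225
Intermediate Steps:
n(l) = 64 (n(l) = 64 - 8*(l - l) = 64 - 8*0 = 64 + 0 = 64)
U(t, y) = 65 (U(t, y) = (1 + 0) + 64 = 1 + 64 = 65)
U(-5, -5)² = 65² = 4225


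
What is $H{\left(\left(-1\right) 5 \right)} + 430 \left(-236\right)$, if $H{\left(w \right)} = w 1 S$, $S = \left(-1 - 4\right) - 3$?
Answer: $-101440$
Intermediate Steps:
$S = -8$ ($S = -5 - 3 = -8$)
$H{\left(w \right)} = - 8 w$ ($H{\left(w \right)} = w 1 \left(-8\right) = w \left(-8\right) = - 8 w$)
$H{\left(\left(-1\right) 5 \right)} + 430 \left(-236\right) = - 8 \left(\left(-1\right) 5\right) + 430 \left(-236\right) = \left(-8\right) \left(-5\right) - 101480 = 40 - 101480 = -101440$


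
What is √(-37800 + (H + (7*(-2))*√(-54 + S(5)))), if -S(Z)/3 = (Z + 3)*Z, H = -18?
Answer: √(-37818 - 14*I*√174) ≈ 0.4748 - 194.47*I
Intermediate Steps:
S(Z) = -3*Z*(3 + Z) (S(Z) = -3*(Z + 3)*Z = -3*(3 + Z)*Z = -3*Z*(3 + Z))
√(-37800 + (H + (7*(-2))*√(-54 + S(5)))) = √(-37800 + (-18 + (7*(-2))*√(-54 - 3*5*(3 + 5)))) = √(-37800 + (-18 - 14*√(-54 - 3*5*8))) = √(-37800 + (-18 - 14*√(-54 - 120))) = √(-37800 + (-18 - 14*I*√174)) = √(-37818 - 14*I*√174)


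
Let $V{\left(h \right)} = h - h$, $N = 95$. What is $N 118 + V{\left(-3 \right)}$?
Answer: $11210$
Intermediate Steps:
$V{\left(h \right)} = 0$
$N 118 + V{\left(-3 \right)} = 95 \cdot 118 + 0 = 11210 + 0 = 11210$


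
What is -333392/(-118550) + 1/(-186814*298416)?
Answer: 9293016387015029/3304479689637600 ≈ 2.8122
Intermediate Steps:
-333392/(-118550) + 1/(-186814*298416) = -333392*(-1/118550) - 1/186814*1/298416 = 166696/59275 - 1/55748286624 = 9293016387015029/3304479689637600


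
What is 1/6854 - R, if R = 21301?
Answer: -145997053/6854 ≈ -21301.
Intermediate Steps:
1/6854 - R = 1/6854 - 1*21301 = 1/6854 - 21301 = -145997053/6854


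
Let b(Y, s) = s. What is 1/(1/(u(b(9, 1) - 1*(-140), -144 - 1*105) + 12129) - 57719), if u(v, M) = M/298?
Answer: -3614193/208607605469 ≈ -1.7325e-5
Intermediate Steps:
u(v, M) = M/298 (u(v, M) = M*(1/298) = M/298)
1/(1/(u(b(9, 1) - 1*(-140), -144 - 1*105) + 12129) - 57719) = 1/(1/((-144 - 1*105)/298 + 12129) - 57719) = 1/(1/((-144 - 105)/298 + 12129) - 57719) = 1/(1/((1/298)*(-249) + 12129) - 57719) = 1/(1/(-249/298 + 12129) - 57719) = 1/(1/(3614193/298) - 57719) = 1/(298/3614193 - 57719) = 1/(-208607605469/3614193) = -3614193/208607605469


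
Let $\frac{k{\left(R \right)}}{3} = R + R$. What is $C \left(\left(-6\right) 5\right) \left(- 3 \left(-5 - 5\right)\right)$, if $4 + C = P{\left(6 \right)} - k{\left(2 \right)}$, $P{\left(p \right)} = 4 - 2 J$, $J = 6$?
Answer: $21600$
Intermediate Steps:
$P{\left(p \right)} = -8$ ($P{\left(p \right)} = 4 - 12 = -8$)
$k{\left(R \right)} = 6 R$ ($k{\left(R \right)} = 3 \left(R + R\right) = 3 \cdot 2 R = 6 R$)
$C = -24$ ($C = -4 - \left(8 + 6 \cdot 2\right) = -4 - 20 = -24$)
$C \left(\left(-6\right) 5\right) \left(- 3 \left(-5 - 5\right)\right) = - 24 \left(\left(-6\right) 5\right) \left(- 3 \left(-5 - 5\right)\right) = \left(-24\right) \left(-30\right) \left(\left(-3\right) \left(-10\right)\right) = 720 \cdot 30 = 21600$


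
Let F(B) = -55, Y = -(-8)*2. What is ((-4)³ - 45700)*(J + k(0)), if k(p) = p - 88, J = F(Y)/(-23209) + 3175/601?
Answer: 52800487844968/13948609 ≈ 3.7854e+6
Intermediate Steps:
Y = 16 (Y = -2*(-8) = 16)
J = 73721630/13948609 (J = -55/(-23209) + 3175/601 = -55*(-1/23209) + 3175*(1/601) = 55/23209 + 3175/601 = 73721630/13948609 ≈ 5.2852)
k(p) = -88 + p
((-4)³ - 45700)*(J + k(0)) = ((-4)³ - 45700)*(73721630/13948609 + (-88 + 0)) = (-64 - 45700)*(73721630/13948609 - 88) = -45764*(-1153755962/13948609) = 52800487844968/13948609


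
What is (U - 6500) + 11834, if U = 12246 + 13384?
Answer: 30964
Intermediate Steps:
U = 25630
(U - 6500) + 11834 = (25630 - 6500) + 11834 = 19130 + 11834 = 30964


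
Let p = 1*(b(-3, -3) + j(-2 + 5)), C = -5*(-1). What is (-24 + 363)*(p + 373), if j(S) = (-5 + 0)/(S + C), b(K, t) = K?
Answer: 1001745/8 ≈ 1.2522e+5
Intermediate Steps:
C = 5
j(S) = -5/(5 + S) (j(S) = (-5 + 0)/(S + 5) = -5/(5 + S))
p = -29/8 (p = 1*(-3 - 5/(5 + (-2 + 5))) = 1*(-3 - 5/(5 + 3)) = 1*(-3 - 5/8) = 1*(-29/8) = -29/8 ≈ -3.6250)
(-24 + 363)*(p + 373) = (-24 + 363)*(-29/8 + 373) = 339*(2955/8) = 1001745/8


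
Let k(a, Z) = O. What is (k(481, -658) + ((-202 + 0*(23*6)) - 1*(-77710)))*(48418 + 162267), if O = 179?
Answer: 16367485595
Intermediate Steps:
k(a, Z) = 179
(k(481, -658) + ((-202 + 0*(23*6)) - 1*(-77710)))*(48418 + 162267) = (179 + ((-202 + 0*(23*6)) - 1*(-77710)))*(48418 + 162267) = (179 + ((-202 + 0*138) + 77710))*210685 = (179 + ((-202 + 0) + 77710))*210685 = (179 + (-202 + 77710))*210685 = (179 + 77508)*210685 = 77687*210685 = 16367485595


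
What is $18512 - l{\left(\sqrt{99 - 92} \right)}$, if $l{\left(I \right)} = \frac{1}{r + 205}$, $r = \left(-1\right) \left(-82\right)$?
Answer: $\frac{5312943}{287} \approx 18512.0$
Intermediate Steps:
$r = 82$
$l{\left(I \right)} = \frac{1}{287}$ ($l{\left(I \right)} = \frac{1}{82 + 205} = \frac{1}{287}$)
$18512 - l{\left(\sqrt{99 - 92} \right)} = 18512 - \frac{1}{287} = \frac{5312943}{287}$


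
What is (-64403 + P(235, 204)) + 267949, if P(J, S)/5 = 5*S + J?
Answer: 209821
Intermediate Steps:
P(J, S) = 5*J + 25*S (P(J, S) = 5*(5*S + J) = 5*(J + 5*S) = 5*J + 25*S)
(-64403 + P(235, 204)) + 267949 = (-64403 + (5*235 + 25*204)) + 267949 = (-64403 + (1175 + 5100)) + 267949 = (-64403 + 6275) + 267949 = -58128 + 267949 = 209821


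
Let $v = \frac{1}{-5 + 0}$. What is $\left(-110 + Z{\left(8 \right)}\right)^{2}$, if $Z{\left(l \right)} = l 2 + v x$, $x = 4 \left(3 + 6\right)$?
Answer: $\frac{256036}{25} \approx 10241.0$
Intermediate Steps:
$v = - \frac{1}{5}$ ($v = \frac{1}{-5} = - \frac{1}{5} \approx -0.2$)
$x = 36$ ($x = 4 \cdot 9 = 36$)
$Z{\left(l \right)} = - \frac{36}{5} + 2 l$ ($Z{\left(l \right)} = l 2 - \frac{36}{5} = 2 l - \frac{36}{5} = - \frac{36}{5} + 2 l$)
$\left(-110 + Z{\left(8 \right)}\right)^{2} = \left(-110 + \left(- \frac{36}{5} + 2 \cdot 8\right)\right)^{2} = \left(-110 + \left(- \frac{36}{5} + 16\right)\right)^{2} = \left(-110 + \frac{44}{5}\right)^{2} = \left(- \frac{506}{5}\right)^{2} = \frac{256036}{25}$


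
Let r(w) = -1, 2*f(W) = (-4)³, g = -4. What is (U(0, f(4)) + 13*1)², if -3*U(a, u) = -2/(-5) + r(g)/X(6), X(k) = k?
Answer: 1352569/8100 ≈ 166.98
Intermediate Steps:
f(W) = -32 (f(W) = (½)*(-4)³ = (½)*(-64) = -32)
U(a, u) = -7/90 (U(a, u) = -(-2/(-5) - 1/6)/3 = -(-2*(-⅕) - 1*⅙)/3 = -(⅖ - ⅙)/3 = -⅓*7/30 = -7/90)
(U(0, f(4)) + 13*1)² = (-7/90 + 13*1)² = (-7/90 + 13)² = (1163/90)² = 1352569/8100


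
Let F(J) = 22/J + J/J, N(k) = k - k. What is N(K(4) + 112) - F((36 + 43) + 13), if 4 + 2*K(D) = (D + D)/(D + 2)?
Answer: -57/46 ≈ -1.2391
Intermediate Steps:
K(D) = -2 + D/(2 + D) (K(D) = -2 + ((D + D)/(D + 2))/2 = -2 + ((2*D)/(2 + D))/2 = -2 + (2*D/(2 + D))/2 = -2 + D/(2 + D))
N(k) = 0
F(J) = 1 + 22/J (F(J) = 22/J + 1 = 1 + 22/J)
N(K(4) + 112) - F((36 + 43) + 13) = 0 - (22 + ((36 + 43) + 13))/((36 + 43) + 13) = 0 - (22 + (79 + 13))/(79 + 13) = 0 - (22 + 92)/92 = 0 - 114/92 = 0 - 1*57/46 = 0 - 57/46 = -57/46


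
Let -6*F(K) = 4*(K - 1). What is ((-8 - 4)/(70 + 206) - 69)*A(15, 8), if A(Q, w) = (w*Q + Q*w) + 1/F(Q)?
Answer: -2666649/161 ≈ -16563.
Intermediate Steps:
F(K) = ⅔ - 2*K/3 (F(K) = -2*(K - 1)/3 = -2*(-1 + K)/3 = -(-4 + 4*K)/6 = ⅔ - 2*K/3)
A(Q, w) = 1/(⅔ - 2*Q/3) + 2*Q*w (A(Q, w) = (w*Q + Q*w) + 1/(⅔ - 2*Q/3) = (Q*w + Q*w) + 1/(⅔ - 2*Q/3) = 2*Q*w + 1/(⅔ - 2*Q/3) = 1/(⅔ - 2*Q/3) + 2*Q*w)
((-8 - 4)/(70 + 206) - 69)*A(15, 8) = ((-8 - 4)/(70 + 206) - 69)*((-3 + 4*15*8*(-1 + 15))/(2*(-1 + 15))) = (-12/276 - 69)*((½)*(-3 + 4*15*8*14)/14) = (-12*1/276 - 69)*((½)*(1/14)*(-3 + 6720)) = (-1/23 - 69)*((½)*(1/14)*6717) = -1588/23*6717/28 = -2666649/161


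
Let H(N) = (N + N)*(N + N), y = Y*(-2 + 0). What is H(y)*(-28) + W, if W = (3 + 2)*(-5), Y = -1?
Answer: -473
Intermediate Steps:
W = -25 (W = 5*(-5) = -25)
y = 2 (y = -(-2 + 0) = -1*(-2) = 2)
H(N) = 4*N**2 (H(N) = (2*N)*(2*N) = 4*N**2)
H(y)*(-28) + W = (4*2**2)*(-28) - 25 = (4*4)*(-28) - 25 = 16*(-28) - 25 = -448 - 25 = -473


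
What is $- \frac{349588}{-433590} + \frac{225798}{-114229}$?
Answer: $- \frac{298817872}{255301815} \approx -1.1705$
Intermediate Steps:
$- \frac{349588}{-433590} + \frac{225798}{-114229} = \left(-349588\right) \left(- \frac{1}{433590}\right) + 225798 \left(- \frac{1}{114229}\right) = \frac{1802}{2235} - \frac{225798}{114229} = - \frac{298817872}{255301815}$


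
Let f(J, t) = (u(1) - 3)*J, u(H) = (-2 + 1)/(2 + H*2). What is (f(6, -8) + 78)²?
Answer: 13689/4 ≈ 3422.3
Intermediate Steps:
u(H) = -1/(2 + 2*H)
f(J, t) = -13*J/4 (f(J, t) = (-1/(2 + 2*1) - 3)*J = (-1/(2 + 2) - 3)*J = (-1/4 - 3)*J = (-1*¼ - 3)*J = (-¼ - 3)*J = -13*J/4)
(f(6, -8) + 78)² = (-13/4*6 + 78)² = (-39/2 + 78)² = (117/2)² = 13689/4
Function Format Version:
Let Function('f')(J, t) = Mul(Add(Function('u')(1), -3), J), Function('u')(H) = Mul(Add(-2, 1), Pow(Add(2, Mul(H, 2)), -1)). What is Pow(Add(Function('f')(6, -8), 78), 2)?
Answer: Rational(13689, 4) ≈ 3422.3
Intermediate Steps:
Function('u')(H) = Mul(-1, Pow(Add(2, Mul(2, H)), -1))
Function('f')(J, t) = Mul(Rational(-13, 4), J) (Function('f')(J, t) = Mul(Add(Mul(-1, Pow(Add(2, Mul(2, 1)), -1)), -3), J) = Mul(Add(Mul(-1, Pow(Add(2, 2), -1)), -3), J) = Mul(Add(Mul(-1, Pow(4, -1)), -3), J) = Mul(Add(Mul(-1, Rational(1, 4)), -3), J) = Mul(Add(Rational(-1, 4), -3), J) = Mul(Rational(-13, 4), J))
Pow(Add(Function('f')(6, -8), 78), 2) = Pow(Add(Mul(Rational(-13, 4), 6), 78), 2) = Pow(Add(Rational(-39, 2), 78), 2) = Pow(Rational(117, 2), 2) = Rational(13689, 4)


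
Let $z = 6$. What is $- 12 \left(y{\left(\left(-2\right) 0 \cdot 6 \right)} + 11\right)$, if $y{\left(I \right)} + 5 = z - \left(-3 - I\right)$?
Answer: $-180$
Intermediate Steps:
$y{\left(I \right)} = 4 + I$ ($y{\left(I \right)} = -5 - \left(-9 - I\right) = -5 + \left(6 + \left(3 + I\right)\right) = -5 + \left(9 + I\right) = 4 + I$)
$- 12 \left(y{\left(\left(-2\right) 0 \cdot 6 \right)} + 11\right) = - 12 \left(\left(4 + \left(-2\right) 0 \cdot 6\right) + 11\right) = - 12 \left(\left(4 + 0 \cdot 6\right) + 11\right) = - 12 \left(\left(4 + 0\right) + 11\right) = - 12 \left(4 + 11\right) = \left(-12\right) 15 = -180$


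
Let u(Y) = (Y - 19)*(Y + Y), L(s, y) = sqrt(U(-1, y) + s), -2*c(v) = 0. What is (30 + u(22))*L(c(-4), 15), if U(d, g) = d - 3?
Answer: 324*I ≈ 324.0*I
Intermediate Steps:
U(d, g) = -3 + d
c(v) = 0 (c(v) = -1/2*0 = 0)
L(s, y) = sqrt(-4 + s) (L(s, y) = sqrt((-3 - 1) + s) = sqrt(-4 + s))
u(Y) = 2*Y*(-19 + Y) (u(Y) = (-19 + Y)*(2*Y) = 2*Y*(-19 + Y))
(30 + u(22))*L(c(-4), 15) = (30 + 2*22*(-19 + 22))*sqrt(-4 + 0) = (30 + 2*22*3)*sqrt(-4) = (30 + 132)*(2*I) = 162*(2*I) = 324*I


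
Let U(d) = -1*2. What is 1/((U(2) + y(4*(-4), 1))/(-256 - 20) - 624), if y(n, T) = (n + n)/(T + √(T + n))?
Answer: 138*(I - √15)/(-86095*I + 86111*√15) ≈ -0.0016026 + 7.2081e-8*I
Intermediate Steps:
y(n, T) = 2*n/(T + √(T + n)) (y(n, T) = (2*n)/(T + √(T + n)) = 2*n/(T + √(T + n)))
U(d) = -2
1/((U(2) + y(4*(-4), 1))/(-256 - 20) - 624) = 1/((-2 + 2*(4*(-4))/(1 + √(1 + 4*(-4))))/(-256 - 20) - 624) = 1/((-2 + 2*(-16)/(1 + √(1 - 16)))/(-276) - 624) = 1/((-2 + 2*(-16)/(1 + √(-15)))*(-1/276) - 624) = 1/((-2 + 2*(-16)/(1 + I*√15))*(-1/276) - 624) = 1/((-2 - 32/(1 + I*√15))*(-1/276) - 624) = 1/((1/138 + 8/(69*(1 + I*√15))) - 624) = 1/(-86111/138 + 8/(69*(1 + I*√15)))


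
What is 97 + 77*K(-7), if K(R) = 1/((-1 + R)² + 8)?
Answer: 7061/72 ≈ 98.069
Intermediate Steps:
K(R) = 1/(8 + (-1 + R)²)
97 + 77*K(-7) = 97 + 77/(8 + (-1 - 7)²) = 97 + 77/(8 + (-8)²) = 97 + 77/(8 + 64) = 97 + 77/72 = 7061/72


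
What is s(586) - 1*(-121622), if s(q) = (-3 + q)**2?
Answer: 461511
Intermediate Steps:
s(586) - 1*(-121622) = (-3 + 586)**2 - 1*(-121622) = 583**2 + 121622 = 339889 + 121622 = 461511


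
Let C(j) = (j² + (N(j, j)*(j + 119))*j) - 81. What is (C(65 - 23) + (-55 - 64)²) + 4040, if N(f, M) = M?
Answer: 303888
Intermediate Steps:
C(j) = -81 + j² + j²*(119 + j) (C(j) = (j² + (j*(j + 119))*j) - 81 = (j² + (j*(119 + j))*j) - 81 = (j² + j²*(119 + j)) - 81 = -81 + j² + j²*(119 + j))
(C(65 - 23) + (-55 - 64)²) + 4040 = ((-81 + (65 - 23)³ + 120*(65 - 23)²) + (-55 - 64)²) + 4040 = ((-81 + 42³ + 120*42²) + (-119)²) + 4040 = ((-81 + 74088 + 120*1764) + 14161) + 4040 = ((-81 + 74088 + 211680) + 14161) + 4040 = (285687 + 14161) + 4040 = 299848 + 4040 = 303888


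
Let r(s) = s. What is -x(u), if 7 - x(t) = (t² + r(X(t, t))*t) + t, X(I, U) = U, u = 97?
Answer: 18908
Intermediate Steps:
x(t) = 7 - t - 2*t² (x(t) = 7 - ((t² + t*t) + t) = 7 - ((t² + t²) + t) = 7 - (2*t² + t) = 7 - (t + 2*t²) = 7 + (-t - 2*t²) = 7 - t - 2*t²)
-x(u) = -(7 - 1*97 - 2*97²) = -(7 - 97 - 2*9409) = -(7 - 97 - 18818) = -1*(-18908) = 18908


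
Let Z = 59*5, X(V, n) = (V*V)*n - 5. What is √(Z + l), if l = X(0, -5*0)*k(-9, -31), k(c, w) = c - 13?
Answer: 9*√5 ≈ 20.125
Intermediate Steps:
k(c, w) = -13 + c
X(V, n) = -5 + n*V² (X(V, n) = V²*n - 5 = n*V² - 5 = -5 + n*V²)
l = 110 (l = (-5 - 5*0*0²)*(-13 - 9) = (-5 + 0*0)*(-22) = (-5 + 0)*(-22) = -5*(-22) = 110)
Z = 295
√(Z + l) = √(295 + 110) = √405 = 9*√5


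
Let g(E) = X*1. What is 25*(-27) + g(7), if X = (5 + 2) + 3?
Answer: -665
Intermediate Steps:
X = 10 (X = 7 + 3 = 10)
g(E) = 10 (g(E) = 10*1 = 10)
25*(-27) + g(7) = 25*(-27) + 10 = -675 + 10 = -665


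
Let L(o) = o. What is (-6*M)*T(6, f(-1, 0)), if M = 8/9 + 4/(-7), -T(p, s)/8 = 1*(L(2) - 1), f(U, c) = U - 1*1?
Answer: 320/21 ≈ 15.238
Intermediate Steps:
f(U, c) = -1 + U (f(U, c) = U - 1 = -1 + U)
T(p, s) = -8 (T(p, s) = -8*(2 - 1) = -8)
M = 20/63 (M = 8*(⅑) + 4*(-⅐) = 8/9 - 4/7 = 20/63 ≈ 0.31746)
(-6*M)*T(6, f(-1, 0)) = -6*20/63*(-8) = -40/21*(-8) = 320/21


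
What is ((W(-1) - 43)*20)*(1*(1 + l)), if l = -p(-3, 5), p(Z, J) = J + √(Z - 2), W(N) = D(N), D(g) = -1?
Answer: 3520 + 880*I*√5 ≈ 3520.0 + 1967.7*I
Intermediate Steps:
W(N) = -1
p(Z, J) = J + √(-2 + Z)
l = -5 - I*√5 (l = -(5 + √(-2 - 3)) = -(5 + √(-5)) = -(5 + I*√5) = -5 - I*√5 ≈ -5.0 - 2.2361*I)
((W(-1) - 43)*20)*(1*(1 + l)) = ((-1 - 43)*20)*(1*(1 + (-5 - I*√5))) = (-44*20)*(1*(-4 - I*√5)) = -880*(-4 - I*√5) = 3520 + 880*I*√5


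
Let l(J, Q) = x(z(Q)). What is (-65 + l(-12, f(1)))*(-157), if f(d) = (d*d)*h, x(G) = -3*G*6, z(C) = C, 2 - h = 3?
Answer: 7379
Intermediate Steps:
h = -1 (h = 2 - 1*3 = 2 - 3 = -1)
x(G) = -18*G
f(d) = -d² (f(d) = (d*d)*(-1) = d²*(-1) = -d²)
l(J, Q) = -18*Q
(-65 + l(-12, f(1)))*(-157) = (-65 - (-18)*1²)*(-157) = (-65 - (-18))*(-157) = (-65 - 18*(-1))*(-157) = (-65 + 18)*(-157) = -47*(-157) = 7379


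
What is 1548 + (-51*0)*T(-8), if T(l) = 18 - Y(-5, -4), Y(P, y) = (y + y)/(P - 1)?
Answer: 1548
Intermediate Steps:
Y(P, y) = 2*y/(-1 + P) (Y(P, y) = (2*y)/(-1 + P) = 2*y/(-1 + P))
T(l) = 50/3 (T(l) = 18 - 2*(-4)/(-1 - 5) = 18 - 2*(-4)/(-6) = 18 - 2*(-4)*(-1)/6 = 18 - 1*4/3 = 18 - 4/3 = 50/3)
1548 + (-51*0)*T(-8) = 1548 - 51*0*(50/3) = 1548 + 0*(50/3) = 1548 + 0 = 1548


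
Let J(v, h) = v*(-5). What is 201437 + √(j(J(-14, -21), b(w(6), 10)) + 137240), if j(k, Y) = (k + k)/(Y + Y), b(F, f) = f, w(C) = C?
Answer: 201437 + √137247 ≈ 2.0181e+5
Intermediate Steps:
J(v, h) = -5*v
j(k, Y) = k/Y (j(k, Y) = (2*k)/((2*Y)) = (2*k)*(1/(2*Y)) = k/Y)
201437 + √(j(J(-14, -21), b(w(6), 10)) + 137240) = 201437 + √(-5*(-14)/10 + 137240) = 201437 + √(70*(⅒) + 137240) = 201437 + √(7 + 137240) = 201437 + √137247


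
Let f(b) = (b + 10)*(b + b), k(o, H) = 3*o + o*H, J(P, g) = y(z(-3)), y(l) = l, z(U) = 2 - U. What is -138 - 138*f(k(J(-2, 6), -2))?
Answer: -20838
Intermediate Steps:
J(P, g) = 5 (J(P, g) = 2 - 1*(-3) = 2 + 3 = 5)
k(o, H) = 3*o + H*o
f(b) = 2*b*(10 + b) (f(b) = (10 + b)*(2*b) = 2*b*(10 + b))
-138 - 138*f(k(J(-2, 6), -2)) = -138 - 276*5*(3 - 2)*(10 + 5*(3 - 2)) = -138 - 276*5*1*(10 + 5*1) = -138 - 276*5*(10 + 5) = -138 - 276*5*15 = -138 - 138*150 = -138 - 20700 = -20838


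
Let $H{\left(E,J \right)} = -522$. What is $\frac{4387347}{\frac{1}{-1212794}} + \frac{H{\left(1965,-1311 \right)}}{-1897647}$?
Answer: $- \frac{3365760410787893208}{632549} \approx -5.3209 \cdot 10^{12}$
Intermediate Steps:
$\frac{4387347}{\frac{1}{-1212794}} + \frac{H{\left(1965,-1311 \right)}}{-1897647} = \frac{4387347}{\frac{1}{-1212794}} - \frac{522}{-1897647} = \frac{4387347}{- \frac{1}{1212794}} - - \frac{174}{632549} = 4387347 \left(-1212794\right) + \frac{174}{632549} = -5320948117518 + \frac{174}{632549} = - \frac{3365760410787893208}{632549}$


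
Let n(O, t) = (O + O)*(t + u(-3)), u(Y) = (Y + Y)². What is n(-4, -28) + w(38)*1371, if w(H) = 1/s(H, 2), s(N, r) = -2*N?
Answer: -6235/76 ≈ -82.039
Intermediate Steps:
u(Y) = 4*Y² (u(Y) = (2*Y)² = 4*Y²)
w(H) = -1/(2*H) (w(H) = 1/(-2*H) = -1/(2*H))
n(O, t) = 2*O*(36 + t) (n(O, t) = (O + O)*(t + 4*(-3)²) = (2*O)*(t + 4*9) = (2*O)*(t + 36) = (2*O)*(36 + t) = 2*O*(36 + t))
n(-4, -28) + w(38)*1371 = 2*(-4)*(36 - 28) - ½/38*1371 = 2*(-4)*8 - ½*1/38*1371 = -64 - 1/76*1371 = -64 - 1371/76 = -6235/76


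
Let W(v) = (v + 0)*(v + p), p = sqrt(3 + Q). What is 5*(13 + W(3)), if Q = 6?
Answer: 155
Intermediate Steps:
p = 3 (p = sqrt(3 + 6) = sqrt(9) = 3)
W(v) = v*(3 + v) (W(v) = (v + 0)*(v + 3) = v*(3 + v))
5*(13 + W(3)) = 5*(13 + 3*(3 + 3)) = 5*(13 + 3*6) = 5*(13 + 18) = 5*31 = 155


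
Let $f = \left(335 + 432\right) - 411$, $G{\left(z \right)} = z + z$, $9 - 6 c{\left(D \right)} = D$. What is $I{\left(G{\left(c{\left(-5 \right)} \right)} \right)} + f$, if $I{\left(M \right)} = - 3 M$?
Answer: $342$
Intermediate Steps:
$c{\left(D \right)} = \frac{3}{2} - \frac{D}{6}$
$G{\left(z \right)} = 2 z$
$f = 356$ ($f = 767 - 411 = 356$)
$I{\left(G{\left(c{\left(-5 \right)} \right)} \right)} + f = - 3 \cdot 2 \left(\frac{3}{2} - - \frac{5}{6}\right) + 356 = - 3 \cdot 2 \left(\frac{3}{2} + \frac{5}{6}\right) + 356 = - 3 \cdot 2 \cdot \frac{7}{3} + 356 = \left(-3\right) \frac{14}{3} + 356 = -14 + 356 = 342$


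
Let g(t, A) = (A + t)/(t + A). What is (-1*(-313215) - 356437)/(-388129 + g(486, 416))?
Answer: 21611/194064 ≈ 0.11136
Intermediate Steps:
g(t, A) = 1 (g(t, A) = (A + t)/(A + t) = 1)
(-1*(-313215) - 356437)/(-388129 + g(486, 416)) = (-1*(-313215) - 356437)/(-388129 + 1) = (313215 - 356437)/(-388128) = -43222*(-1/388128) = 21611/194064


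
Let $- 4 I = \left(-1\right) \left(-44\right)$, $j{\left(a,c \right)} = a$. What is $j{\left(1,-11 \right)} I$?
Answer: $-11$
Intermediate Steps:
$I = -11$ ($I = - \frac{\left(-1\right) \left(-44\right)}{4} = \left(- \frac{1}{4}\right) 44 = -11$)
$j{\left(1,-11 \right)} I = 1 \left(-11\right) = -11$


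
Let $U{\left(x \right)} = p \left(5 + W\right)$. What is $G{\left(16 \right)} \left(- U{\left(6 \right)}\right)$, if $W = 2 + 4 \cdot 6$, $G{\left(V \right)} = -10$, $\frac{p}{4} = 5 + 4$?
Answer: $11160$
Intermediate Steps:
$p = 36$ ($p = 4 \left(5 + 4\right) = 4 \cdot 9 = 36$)
$W = 26$ ($W = 2 + 24 = 26$)
$U{\left(x \right)} = 1116$ ($U{\left(x \right)} = 36 \left(5 + 26\right) = 36 \cdot 31 = 1116$)
$G{\left(16 \right)} \left(- U{\left(6 \right)}\right) = - 10 \left(\left(-1\right) 1116\right) = \left(-10\right) \left(-1116\right) = 11160$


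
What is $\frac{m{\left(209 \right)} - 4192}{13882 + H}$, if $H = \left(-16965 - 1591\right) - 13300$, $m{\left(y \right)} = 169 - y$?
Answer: $\frac{2116}{8987} \approx 0.23545$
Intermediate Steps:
$H = -31856$ ($H = -18556 - 13300 = -31856$)
$\frac{m{\left(209 \right)} - 4192}{13882 + H} = \frac{\left(169 - 209\right) - 4192}{13882 - 31856} = \frac{\left(169 - 209\right) - 4192}{-17974} = \left(-40 - 4192\right) \left(- \frac{1}{17974}\right) = \left(-4232\right) \left(- \frac{1}{17974}\right) = \frac{2116}{8987}$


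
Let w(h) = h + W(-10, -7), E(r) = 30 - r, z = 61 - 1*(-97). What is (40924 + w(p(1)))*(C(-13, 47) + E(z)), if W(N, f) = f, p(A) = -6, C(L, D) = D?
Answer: -3313791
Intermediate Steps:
z = 158 (z = 61 + 97 = 158)
w(h) = -7 + h (w(h) = h - 7 = -7 + h)
(40924 + w(p(1)))*(C(-13, 47) + E(z)) = (40924 + (-7 - 6))*(47 + (30 - 1*158)) = (40924 - 13)*(47 + (30 - 158)) = 40911*(47 - 128) = 40911*(-81) = -3313791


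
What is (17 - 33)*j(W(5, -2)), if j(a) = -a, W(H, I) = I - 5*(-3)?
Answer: 208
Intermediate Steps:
W(H, I) = 15 + I (W(H, I) = I + 15 = 15 + I)
(17 - 33)*j(W(5, -2)) = (17 - 33)*(-(15 - 2)) = -(-16)*13 = -16*(-13) = 208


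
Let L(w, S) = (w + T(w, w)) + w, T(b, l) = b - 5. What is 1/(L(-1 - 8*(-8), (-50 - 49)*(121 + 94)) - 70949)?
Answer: -1/70765 ≈ -1.4131e-5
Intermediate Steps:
T(b, l) = -5 + b
L(w, S) = -5 + 3*w (L(w, S) = (w + (-5 + w)) + w = (-5 + 2*w) + w = -5 + 3*w)
1/(L(-1 - 8*(-8), (-50 - 49)*(121 + 94)) - 70949) = 1/((-5 + 3*(-1 - 8*(-8))) - 70949) = 1/((-5 + 3*(-1 + 64)) - 70949) = 1/((-5 + 3*63) - 70949) = 1/((-5 + 189) - 70949) = 1/(184 - 70949) = 1/(-70765) = -1/70765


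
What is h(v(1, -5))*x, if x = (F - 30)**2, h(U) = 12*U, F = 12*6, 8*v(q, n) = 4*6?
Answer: 63504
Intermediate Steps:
v(q, n) = 3 (v(q, n) = (4*6)/8 = (1/8)*24 = 3)
F = 72
x = 1764 (x = (72 - 30)**2 = 42**2 = 1764)
h(v(1, -5))*x = (12*3)*1764 = 36*1764 = 63504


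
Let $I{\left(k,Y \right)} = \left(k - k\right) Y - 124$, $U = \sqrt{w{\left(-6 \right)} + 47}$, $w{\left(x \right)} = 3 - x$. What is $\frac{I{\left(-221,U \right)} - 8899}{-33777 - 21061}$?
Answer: $\frac{1289}{7834} \approx 0.16454$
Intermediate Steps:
$U = 2 \sqrt{14}$ ($U = \sqrt{\left(3 - -6\right) + 47} = \sqrt{\left(3 + 6\right) + 47} = \sqrt{9 + 47} = \sqrt{56} = 2 \sqrt{14} \approx 7.4833$)
$I{\left(k,Y \right)} = -124$ ($I{\left(k,Y \right)} = 0 Y - 124 = 0 - 124 = -124$)
$\frac{I{\left(-221,U \right)} - 8899}{-33777 - 21061} = \frac{-124 - 8899}{-33777 - 21061} = - \frac{9023}{-54838} = \left(-9023\right) \left(- \frac{1}{54838}\right) = \frac{1289}{7834}$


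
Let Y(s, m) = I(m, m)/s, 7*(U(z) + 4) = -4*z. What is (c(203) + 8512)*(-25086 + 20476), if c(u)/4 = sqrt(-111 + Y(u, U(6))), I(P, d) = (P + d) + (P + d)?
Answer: -39240320 - 18440*I*sqrt(4580231)/203 ≈ -3.924e+7 - 1.9441e+5*I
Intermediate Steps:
I(P, d) = 2*P + 2*d
U(z) = -4 - 4*z/7 (U(z) = -4 + (-4*z)/7 = -4 - 4*z/7)
Y(s, m) = 4*m/s (Y(s, m) = (2*m + 2*m)/s = (4*m)/s = 4*m/s)
c(u) = 4*sqrt(-111 - 208/(7*u)) (c(u) = 4*sqrt(-111 + 4*(-4 - 4/7*6)/u) = 4*sqrt(-111 + 4*(-4 - 24/7)/u) = 4*sqrt(-111 + 4*(-52/7)/u) = 4*sqrt(-111 - 208/(7*u)))
(c(203) + 8512)*(-25086 + 20476) = (4*sqrt(-5439 - 1456/203)/7 + 8512)*(-25086 + 20476) = (4*sqrt(-5439 - 1456*1/203)/7 + 8512)*(-4610) = (4*sqrt(-5439 - 208/29)/7 + 8512)*(-4610) = (4*sqrt(-157939/29)/7 + 8512)*(-4610) = (4*(I*sqrt(4580231)/29)/7 + 8512)*(-4610) = (4*I*sqrt(4580231)/203 + 8512)*(-4610) = (8512 + 4*I*sqrt(4580231)/203)*(-4610) = -39240320 - 18440*I*sqrt(4580231)/203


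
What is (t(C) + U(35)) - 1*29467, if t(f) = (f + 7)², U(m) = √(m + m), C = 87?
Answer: -20631 + √70 ≈ -20623.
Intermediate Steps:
U(m) = √2*√m (U(m) = √(2*m) = √2*√m)
t(f) = (7 + f)²
(t(C) + U(35)) - 1*29467 = ((7 + 87)² + √2*√35) - 1*29467 = (94² + √70) - 29467 = (8836 + √70) - 29467 = -20631 + √70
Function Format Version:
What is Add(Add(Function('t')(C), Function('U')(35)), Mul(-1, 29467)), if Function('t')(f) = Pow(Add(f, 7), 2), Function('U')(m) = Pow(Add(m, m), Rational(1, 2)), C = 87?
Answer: Add(-20631, Pow(70, Rational(1, 2))) ≈ -20623.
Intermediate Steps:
Function('U')(m) = Mul(Pow(2, Rational(1, 2)), Pow(m, Rational(1, 2))) (Function('U')(m) = Pow(Mul(2, m), Rational(1, 2)) = Mul(Pow(2, Rational(1, 2)), Pow(m, Rational(1, 2))))
Function('t')(f) = Pow(Add(7, f), 2)
Add(Add(Function('t')(C), Function('U')(35)), Mul(-1, 29467)) = Add(Add(Pow(Add(7, 87), 2), Mul(Pow(2, Rational(1, 2)), Pow(35, Rational(1, 2)))), Mul(-1, 29467)) = Add(Add(Pow(94, 2), Pow(70, Rational(1, 2))), -29467) = Add(Add(8836, Pow(70, Rational(1, 2))), -29467) = Add(-20631, Pow(70, Rational(1, 2)))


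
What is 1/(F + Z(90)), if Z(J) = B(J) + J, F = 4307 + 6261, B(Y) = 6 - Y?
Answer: 1/10574 ≈ 9.4572e-5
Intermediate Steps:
F = 10568
Z(J) = 6 (Z(J) = (6 - J) + J = 6)
1/(F + Z(90)) = 1/(10568 + 6) = 1/10574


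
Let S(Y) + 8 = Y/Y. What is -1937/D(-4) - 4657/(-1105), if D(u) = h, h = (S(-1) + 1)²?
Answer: -1972733/39780 ≈ -49.591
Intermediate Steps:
S(Y) = -7 (S(Y) = -8 + Y/Y = -8 + 1 = -7)
h = 36 (h = (-7 + 1)² = (-6)² = 36)
D(u) = 36
-1937/D(-4) - 4657/(-1105) = -1937/36 - 4657/(-1105) = -1937*1/36 - 4657*(-1/1105) = -1937/36 + 4657/1105 = -1972733/39780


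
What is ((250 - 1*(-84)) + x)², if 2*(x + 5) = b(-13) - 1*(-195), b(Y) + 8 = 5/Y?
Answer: 30140100/169 ≈ 1.7834e+5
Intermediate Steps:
b(Y) = -8 + 5/Y
x = 1148/13 (x = -5 + ((-8 + 5/(-13)) - 1*(-195))/2 = -5 + ((-8 + 5*(-1/13)) + 195)/2 = -5 + ((-8 - 5/13) + 195)/2 = -5 + (-109/13 + 195)/2 = -5 + (½)*(2426/13) = -5 + 1213/13 = 1148/13 ≈ 88.308)
((250 - 1*(-84)) + x)² = ((250 - 1*(-84)) + 1148/13)² = ((250 + 84) + 1148/13)² = (334 + 1148/13)² = (5490/13)² = 30140100/169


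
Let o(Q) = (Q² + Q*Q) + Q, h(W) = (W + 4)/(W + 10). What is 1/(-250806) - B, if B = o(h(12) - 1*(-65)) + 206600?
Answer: -6534000670987/30347526 ≈ -2.1531e+5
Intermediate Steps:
h(W) = (4 + W)/(10 + W)
o(Q) = Q + 2*Q² (o(Q) = (Q² + Q²) + Q = 2*Q² + Q = Q + 2*Q²)
B = 26052011/121 (B = ((4 + 12)/(10 + 12) - 1*(-65))*(1 + 2*((4 + 12)/(10 + 12) - 1*(-65))) + 206600 = (16/22 + 65)*(1 + 2*(16/22 + 65)) + 206600 = ((1/22)*16 + 65)*(1 + 2*((1/22)*16 + 65)) + 206600 = (8/11 + 65)*(1 + 2*(8/11 + 65)) + 206600 = 723*(1 + 2*(723/11))/11 + 206600 = 723*(1 + 1446/11)/11 + 206600 = (723/11)*(1457/11) + 206600 = 1053411/121 + 206600 = 26052011/121 ≈ 2.1531e+5)
1/(-250806) - B = 1/(-250806) - 1*26052011/121 = -1/250806 - 26052011/121 = -6534000670987/30347526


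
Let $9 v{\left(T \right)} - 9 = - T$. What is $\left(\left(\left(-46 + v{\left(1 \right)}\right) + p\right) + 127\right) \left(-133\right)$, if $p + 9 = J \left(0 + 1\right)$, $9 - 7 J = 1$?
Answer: $- \frac{88616}{9} \approx -9846.2$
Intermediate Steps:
$J = \frac{8}{7}$ ($J = \frac{9}{7} - \frac{1}{7} = \frac{8}{7} \approx 1.1429$)
$p = - \frac{55}{7}$ ($p = -9 + \frac{8 \left(0 + 1\right)}{7} = -9 + \frac{8}{7} \cdot 1 = -9 + \frac{8}{7} = - \frac{55}{7} \approx -7.8571$)
$v{\left(T \right)} = 1 - \frac{T}{9}$ ($v{\left(T \right)} = 1 + \frac{\left(-1\right) T}{9} = 1 - \frac{T}{9}$)
$\left(\left(\left(-46 + v{\left(1 \right)}\right) + p\right) + 127\right) \left(-133\right) = \left(\left(\left(-46 + \left(1 - \frac{1}{9}\right)\right) - \frac{55}{7}\right) + 127\right) \left(-133\right) = \left(\left(\left(-46 + \frac{8}{9}\right) - \frac{55}{7}\right) + 127\right) \left(-133\right) = \left(\left(- \frac{406}{9} - \frac{55}{7}\right) + 127\right) \left(-133\right) = \left(- \frac{3337}{63} + 127\right) \left(-133\right) = \frac{4664}{63} \left(-133\right) = - \frac{88616}{9}$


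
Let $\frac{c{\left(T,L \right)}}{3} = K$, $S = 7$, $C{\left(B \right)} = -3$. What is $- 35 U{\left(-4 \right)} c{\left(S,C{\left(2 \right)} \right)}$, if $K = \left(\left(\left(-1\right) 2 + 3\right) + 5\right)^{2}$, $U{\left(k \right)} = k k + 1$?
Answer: $-64260$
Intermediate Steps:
$U{\left(k \right)} = 1 + k^{2}$ ($U{\left(k \right)} = k^{2} + 1 = 1 + k^{2}$)
$K = 36$ ($K = \left(\left(-2 + 3\right) + 5\right)^{2} = \left(1 + 5\right)^{2} = 6^{2} = 36$)
$c{\left(T,L \right)} = 108$ ($c{\left(T,L \right)} = 3 \cdot 36 = 108$)
$- 35 U{\left(-4 \right)} c{\left(S,C{\left(2 \right)} \right)} = - 35 \left(1 + \left(-4\right)^{2}\right) 108 = - 35 \left(1 + 16\right) 108 = \left(-35\right) 17 \cdot 108 = \left(-595\right) 108 = -64260$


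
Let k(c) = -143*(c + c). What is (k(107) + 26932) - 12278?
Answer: -15948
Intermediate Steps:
k(c) = -286*c
(k(107) + 26932) - 12278 = (-286*107 + 26932) - 12278 = (-30602 + 26932) - 12278 = -3670 - 12278 = -15948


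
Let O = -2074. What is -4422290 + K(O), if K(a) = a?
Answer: -4424364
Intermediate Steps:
-4422290 + K(O) = -4422290 - 2074 = -4424364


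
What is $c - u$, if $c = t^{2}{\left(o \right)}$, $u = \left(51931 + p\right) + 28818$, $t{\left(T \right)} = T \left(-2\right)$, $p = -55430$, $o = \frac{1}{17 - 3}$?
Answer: $- \frac{1240630}{49} \approx -25319.0$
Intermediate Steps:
$o = \frac{1}{14} \approx 0.071429$
$t{\left(T \right)} = - 2 T$
$u = 25319$ ($u = \left(51931 - 55430\right) + 28818 = -3499 + 28818 = 25319$)
$c = \frac{1}{49}$ ($c = \left(\left(-2\right) \frac{1}{14}\right)^{2} = \left(- \frac{1}{7}\right)^{2} = \frac{1}{49} \approx 0.020408$)
$c - u = \frac{1}{49} - 25319 = - \frac{1240630}{49}$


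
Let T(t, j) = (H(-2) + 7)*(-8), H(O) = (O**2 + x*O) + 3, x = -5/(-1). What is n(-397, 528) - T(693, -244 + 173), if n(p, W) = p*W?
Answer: -209584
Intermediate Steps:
x = 5 (x = -5*(-1) = 5)
n(p, W) = W*p
H(O) = 3 + O**2 + 5*O (H(O) = (O**2 + 5*O) + 3 = 3 + O**2 + 5*O)
T(t, j) = -32 (T(t, j) = ((3 + (-2)**2 + 5*(-2)) + 7)*(-8) = ((3 + 4 - 10) + 7)*(-8) = (-3 + 7)*(-8) = 4*(-8) = -32)
n(-397, 528) - T(693, -244 + 173) = 528*(-397) - 1*(-32) = -209616 + 32 = -209584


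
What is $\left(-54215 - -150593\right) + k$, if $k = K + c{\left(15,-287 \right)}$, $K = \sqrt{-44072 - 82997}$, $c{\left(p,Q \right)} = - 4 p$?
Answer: $96318 + i \sqrt{127069} \approx 96318.0 + 356.47 i$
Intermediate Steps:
$K = i \sqrt{127069}$ ($K = \sqrt{-127069} = i \sqrt{127069} \approx 356.47 i$)
$k = -60 + i \sqrt{127069}$ ($k = i \sqrt{127069} - 60 = -60 + i \sqrt{127069} \approx -60.0 + 356.47 i$)
$\left(-54215 - -150593\right) + k = \left(-54215 - -150593\right) - \left(60 - i \sqrt{127069}\right) = \left(-54215 + 150593\right) - \left(60 - i \sqrt{127069}\right) = 96378 - \left(60 - i \sqrt{127069}\right) = 96318 + i \sqrt{127069}$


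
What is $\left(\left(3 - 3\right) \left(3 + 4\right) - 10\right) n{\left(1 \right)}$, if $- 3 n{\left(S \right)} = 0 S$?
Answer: $0$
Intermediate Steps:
$n{\left(S \right)} = 0$ ($n{\left(S \right)} = - \frac{0 S}{3} = \left(- \frac{1}{3}\right) 0 = 0$)
$\left(\left(3 - 3\right) \left(3 + 4\right) - 10\right) n{\left(1 \right)} = \left(\left(3 - 3\right) \left(3 + 4\right) - 10\right) 0 = \left(0 \cdot 7 - 10\right) 0 = \left(0 - 10\right) 0 = \left(-10\right) 0 = 0$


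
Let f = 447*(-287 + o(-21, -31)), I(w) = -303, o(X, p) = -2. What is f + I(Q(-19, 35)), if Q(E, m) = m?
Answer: -129486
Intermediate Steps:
f = -129183 (f = 447*(-287 - 2) = 447*(-289) = -129183)
f + I(Q(-19, 35)) = -129183 - 303 = -129486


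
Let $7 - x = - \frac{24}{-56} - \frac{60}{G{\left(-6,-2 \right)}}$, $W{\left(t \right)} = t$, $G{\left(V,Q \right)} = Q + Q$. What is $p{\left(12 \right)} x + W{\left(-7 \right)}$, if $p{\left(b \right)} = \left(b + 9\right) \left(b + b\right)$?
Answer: $-4255$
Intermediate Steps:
$G{\left(V,Q \right)} = 2 Q$
$x = - \frac{59}{7}$ ($x = 7 - \left(- \frac{24}{-56} - \frac{60}{2 \left(-2\right)}\right) = 7 - \left(\left(-24\right) \left(- \frac{1}{56}\right) - \frac{60}{-4}\right) = 7 - \left(\frac{3}{7} - -15\right) = 7 - \left(\frac{3}{7} + 15\right) = 7 - \frac{108}{7} = - \frac{59}{7} \approx -8.4286$)
$p{\left(b \right)} = 2 b \left(9 + b\right)$ ($p{\left(b \right)} = \left(9 + b\right) 2 b = 2 b \left(9 + b\right)$)
$p{\left(12 \right)} x + W{\left(-7 \right)} = 2 \cdot 12 \left(9 + 12\right) \left(- \frac{59}{7}\right) - 7 = 2 \cdot 12 \cdot 21 \left(- \frac{59}{7}\right) - 7 = 504 \left(- \frac{59}{7}\right) - 7 = -4248 - 7 = -4255$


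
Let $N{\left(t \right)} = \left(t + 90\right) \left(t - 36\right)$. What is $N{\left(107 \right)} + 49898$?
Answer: $63885$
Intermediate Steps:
$N{\left(t \right)} = \left(-36 + t\right) \left(90 + t\right)$ ($N{\left(t \right)} = \left(90 + t\right) \left(-36 + t\right) = \left(-36 + t\right) \left(90 + t\right)$)
$N{\left(107 \right)} + 49898 = \left(-3240 + 107^{2} + 54 \cdot 107\right) + 49898 = \left(-3240 + 11449 + 5778\right) + 49898 = 13987 + 49898 = 63885$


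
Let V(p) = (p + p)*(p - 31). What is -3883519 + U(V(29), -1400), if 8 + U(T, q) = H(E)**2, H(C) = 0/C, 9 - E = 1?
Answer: -3883527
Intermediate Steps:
E = 8 (E = 9 - 1*1 = 9 - 1 = 8)
H(C) = 0
V(p) = 2*p*(-31 + p) (V(p) = (2*p)*(-31 + p) = 2*p*(-31 + p))
U(T, q) = -8 (U(T, q) = -8 + 0**2 = -8 + 0 = -8)
-3883519 + U(V(29), -1400) = -3883519 - 8 = -3883527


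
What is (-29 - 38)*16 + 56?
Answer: -1016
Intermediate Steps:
(-29 - 38)*16 + 56 = -67*16 + 56 = -1072 + 56 = -1016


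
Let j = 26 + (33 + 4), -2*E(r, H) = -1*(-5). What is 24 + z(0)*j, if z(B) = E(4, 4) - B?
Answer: -267/2 ≈ -133.50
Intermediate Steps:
E(r, H) = -5/2 (E(r, H) = -(-1)*(-5)/2 = -½*5 = -5/2)
j = 63 (j = 26 + 37 = 63)
z(B) = -5/2 - B
24 + z(0)*j = 24 + (-5/2 - 1*0)*63 = 24 + (-5/2 + 0)*63 = 24 - 5/2*63 = 24 - 315/2 = -267/2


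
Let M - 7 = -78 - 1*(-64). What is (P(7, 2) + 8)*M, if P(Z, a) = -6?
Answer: -14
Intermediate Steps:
M = -7 (M = 7 + (-78 - 1*(-64)) = 7 + (-78 + 64) = 7 - 14 = -7)
(P(7, 2) + 8)*M = (-6 + 8)*(-7) = 2*(-7) = -14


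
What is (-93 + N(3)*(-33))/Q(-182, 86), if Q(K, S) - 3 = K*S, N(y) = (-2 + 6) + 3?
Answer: 324/15649 ≈ 0.020704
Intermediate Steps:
N(y) = 7 (N(y) = 4 + 3 = 7)
Q(K, S) = 3 + K*S
(-93 + N(3)*(-33))/Q(-182, 86) = (-93 + 7*(-33))/(3 - 182*86) = (-93 - 231)/(3 - 15652) = -324/(-15649) = -324*(-1/15649) = 324/15649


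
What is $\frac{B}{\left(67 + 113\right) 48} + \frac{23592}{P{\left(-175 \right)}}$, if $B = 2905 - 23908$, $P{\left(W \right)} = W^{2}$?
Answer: $- \frac{29292133}{17640000} \approx -1.6606$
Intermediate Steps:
$B = -21003$ ($B = 2905 - 23908 = -21003$)
$\frac{B}{\left(67 + 113\right) 48} + \frac{23592}{P{\left(-175 \right)}} = - \frac{21003}{\left(67 + 113\right) 48} + \frac{23592}{\left(-175\right)^{2}} = - \frac{21003}{180 \cdot 48} + \frac{23592}{30625} = - \frac{21003}{8640} + 23592 \cdot \frac{1}{30625} = \left(-21003\right) \frac{1}{8640} + \frac{23592}{30625} = - \frac{7001}{2880} + \frac{23592}{30625} = - \frac{29292133}{17640000}$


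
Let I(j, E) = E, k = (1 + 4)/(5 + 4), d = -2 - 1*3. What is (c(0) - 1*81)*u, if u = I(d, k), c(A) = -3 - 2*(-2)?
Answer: -400/9 ≈ -44.444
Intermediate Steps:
d = -5 (d = -2 - 3 = -5)
k = 5/9 ≈ 0.55556
c(A) = 1 (c(A) = -3 + 4 = 1)
u = 5/9 ≈ 0.55556
(c(0) - 1*81)*u = (1 - 1*81)*(5/9) = (1 - 81)*(5/9) = -80*5/9 = -400/9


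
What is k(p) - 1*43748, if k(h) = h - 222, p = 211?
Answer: -43759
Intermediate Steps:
k(h) = -222 + h
k(p) - 1*43748 = (-222 + 211) - 1*43748 = -11 - 43748 = -43759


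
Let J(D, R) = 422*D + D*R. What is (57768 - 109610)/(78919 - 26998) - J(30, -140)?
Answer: -439303502/51921 ≈ -8461.0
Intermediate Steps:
(57768 - 109610)/(78919 - 26998) - J(30, -140) = (57768 - 109610)/(78919 - 26998) - 30*(422 - 140) = -51842/51921 - 30*282 = -51842*1/51921 - 1*8460 = -51842/51921 - 8460 = -439303502/51921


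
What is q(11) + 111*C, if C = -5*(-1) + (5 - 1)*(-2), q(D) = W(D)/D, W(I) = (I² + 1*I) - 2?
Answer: -3533/11 ≈ -321.18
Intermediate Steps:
W(I) = -2 + I + I² (W(I) = (I² + I) - 2 = (I + I²) - 2 = -2 + I + I²)
q(D) = (-2 + D + D²)/D
C = -3 (C = 5 + 4*(-2) = 5 - 8 = -3)
q(11) + 111*C = (1 + 11 - 2/11) + 111*(-3) = (1 + 11 - 2*1/11) - 333 = (1 + 11 - 2/11) - 333 = 130/11 - 333 = -3533/11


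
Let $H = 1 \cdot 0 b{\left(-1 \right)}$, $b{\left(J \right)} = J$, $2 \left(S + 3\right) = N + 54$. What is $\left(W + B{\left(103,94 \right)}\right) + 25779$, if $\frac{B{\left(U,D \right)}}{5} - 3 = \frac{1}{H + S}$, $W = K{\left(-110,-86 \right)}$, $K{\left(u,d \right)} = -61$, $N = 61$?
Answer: $\frac{2804907}{109} \approx 25733.0$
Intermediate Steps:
$W = -61$
$S = \frac{109}{2}$ ($S = -3 + \frac{61 + 54}{2} = -3 + \frac{1}{2} \cdot 115 = -3 + \frac{115}{2} = \frac{109}{2} \approx 54.5$)
$H = 0$ ($H = 1 \cdot 0 \left(-1\right) = 0 \left(-1\right) = 0$)
$B{\left(U,D \right)} = \frac{1645}{109}$ ($B{\left(U,D \right)} = 15 + \frac{5}{0 + \frac{109}{2}} = 15 + \frac{5}{\frac{109}{2}} = 15 + 5 \cdot \frac{2}{109} = 15 + \frac{10}{109} = \frac{1645}{109}$)
$\left(W + B{\left(103,94 \right)}\right) + 25779 = \left(-61 + \frac{1645}{109}\right) + 25779 = - \frac{5004}{109} + 25779 = \frac{2804907}{109}$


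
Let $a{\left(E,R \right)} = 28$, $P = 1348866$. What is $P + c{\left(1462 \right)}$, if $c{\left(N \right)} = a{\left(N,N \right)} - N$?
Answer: $1347432$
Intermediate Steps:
$c{\left(N \right)} = 28 - N$
$P + c{\left(1462 \right)} = 1348866 + \left(28 - 1462\right) = 1348866 - 1434 = 1347432$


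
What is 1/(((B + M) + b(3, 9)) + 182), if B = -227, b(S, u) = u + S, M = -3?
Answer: -1/36 ≈ -0.027778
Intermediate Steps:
b(S, u) = S + u
1/(((B + M) + b(3, 9)) + 182) = 1/(((-227 - 3) + (3 + 9)) + 182) = 1/((-230 + 12) + 182) = 1/(-218 + 182) = 1/(-36) = -1/36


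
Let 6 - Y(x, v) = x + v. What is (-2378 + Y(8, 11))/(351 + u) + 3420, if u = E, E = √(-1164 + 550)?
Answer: 422608059/123815 + 2391*I*√614/123815 ≈ 3413.2 + 0.47851*I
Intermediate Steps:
E = I*√614 (E = √(-614) = I*√614 ≈ 24.779*I)
u = I*√614 ≈ 24.779*I
Y(x, v) = 6 - v - x (Y(x, v) = 6 - (x + v) = 6 - (v + x) = 6 + (-v - x) = 6 - v - x)
(-2378 + Y(8, 11))/(351 + u) + 3420 = (-2378 + (6 - 1*11 - 1*8))/(351 + I*√614) + 3420 = (-2378 + (6 - 11 - 8))/(351 + I*√614) + 3420 = (-2378 - 13)/(351 + I*√614) + 3420 = -2391/(351 + I*√614) + 3420 = 3420 - 2391/(351 + I*√614)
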